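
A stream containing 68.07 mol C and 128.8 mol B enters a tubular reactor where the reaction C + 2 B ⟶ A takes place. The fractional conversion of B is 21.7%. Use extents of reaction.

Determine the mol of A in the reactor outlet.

14 mol

B reacted = 0.217 × 128.8 = 27.95 mol; ν_B = −2, so ξ = 27.95/2 = 13.97 mol.
Outlet amounts (n = n₀ + ν ξ):
  C: 68.07 − 1(13.97) = 54.1
  B: 128.8 − 2(13.97) = 100.9
  A: 0 + 1(13.97) = 13.97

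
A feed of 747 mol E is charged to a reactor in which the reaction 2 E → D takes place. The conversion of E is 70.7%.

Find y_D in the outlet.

E reacted = 0.707 × 747 = 528.1 mol; ν_E = −2, so ξ = 528.1/2 = 264.1 mol.
Outlet amounts (n = n₀ + ν ξ):
  E: 747 − 2(264.1) = 218.9
  D: 0 + 1(264.1) = 264.1
Total out = 482.9 mol; y_D = 264.1 / 482.9 = 0.5468.

0.547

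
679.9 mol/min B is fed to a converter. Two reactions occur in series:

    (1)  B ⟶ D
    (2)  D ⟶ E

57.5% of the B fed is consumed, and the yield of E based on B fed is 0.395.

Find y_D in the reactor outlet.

0.18

Conversion of B: B consumed = 1ξ₁ = 0.575 × 679.9 → ξ₁ = 390.9 mol/min.
Yield of E: 1ξ₂ / 679.9 = 0.395 → ξ₂ = 268.6 mol/min.
Outlet amounts (n = n₀ + Σ ν·ξ):
  B: 679.9 − 1(390.9) = 289
  D: 0 + 1(390.9) − 1(268.6) = 122.4
  E: 0 + 1(268.6) = 268.6
Total out = 679.9 mol/min; y_D = 122.4 / 679.9 = 0.18.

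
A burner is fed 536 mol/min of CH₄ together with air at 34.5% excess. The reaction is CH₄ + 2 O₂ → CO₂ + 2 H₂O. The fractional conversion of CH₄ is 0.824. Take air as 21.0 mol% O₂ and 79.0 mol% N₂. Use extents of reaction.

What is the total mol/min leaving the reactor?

7400 mol/min

Stoichiometric O₂ = 2 × 536 = 1072 mol/min; O₂ fed = 1072 × 1.345 = 1442 mol/min.
N₂ fed = 1442 × 79/21 = 5424 mol/min.
Fuel reacted = 0.824 × 536 → ξ = 441.7 mol/min.
Outlet (n = n₀ + ν ξ):
  CH₄: 536 − 1(441.7) = 94.34
  O₂: 1442 − 2(441.7) = 558.5
  N₂: 5424 (inert)
  CO₂: 0 + 1(441.7) = 441.7
  H₂O: 0 + 2(441.7) = 883.3
Total out = 94.34 + 558.5 + 5424 + 441.7 + 883.3 = 7402 mol/min.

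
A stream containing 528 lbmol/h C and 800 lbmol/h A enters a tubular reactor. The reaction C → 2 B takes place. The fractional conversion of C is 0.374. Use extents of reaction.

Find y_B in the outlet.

0.259

C reacted = 0.374 × 528 = 197.5 lbmol/h; ν_C = −1, so ξ = 197.5/1 = 197.5 lbmol/h.
Outlet amounts (n = n₀ + ν ξ):
  C: 528 − 1(197.5) = 330.5
  B: 0 + 2(197.5) = 394.9
  A: 800 (inert)
Total out = 1525 lbmol/h; y_B = 394.9 / 1525 = 0.2589.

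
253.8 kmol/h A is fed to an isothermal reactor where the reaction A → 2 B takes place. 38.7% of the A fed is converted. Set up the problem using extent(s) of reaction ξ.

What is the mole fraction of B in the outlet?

0.558

A reacted = 0.387 × 253.8 = 98.22 kmol/h; ν_A = −1, so ξ = 98.22/1 = 98.22 kmol/h.
Outlet amounts (n = n₀ + ν ξ):
  A: 253.8 − 1(98.22) = 155.6
  B: 0 + 2(98.22) = 196.4
Total out = 352 kmol/h; y_B = 196.4 / 352 = 0.558.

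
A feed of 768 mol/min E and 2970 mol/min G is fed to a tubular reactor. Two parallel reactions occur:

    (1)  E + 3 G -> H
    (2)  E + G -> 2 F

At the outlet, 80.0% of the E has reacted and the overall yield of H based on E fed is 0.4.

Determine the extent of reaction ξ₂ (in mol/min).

ξ₂ = 307 mol/min

Yield of H: 1ξ₁ / 768 = 0.4 → ξ₁ = 307.2 mol/min.
Conversion of E: 1ξ₁ + 1ξ₂ = 0.8 × 768 = 614.4 → ξ₂ = 307.2 mol/min.
Outlet amounts (n = n₀ + Σ ν·ξ):
  E: 768 − 1(307.2) − 1(307.2) = 153.6
  G: 2970 − 3(307.2) − 1(307.2) = 1741
  H: 0 + 1(307.2) = 307.2
  F: 0 + 2(307.2) = 614.4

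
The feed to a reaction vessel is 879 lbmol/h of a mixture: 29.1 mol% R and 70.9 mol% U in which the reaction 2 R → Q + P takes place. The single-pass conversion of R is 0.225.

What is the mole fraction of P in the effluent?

0.0327

R reacted = 0.225 × 255.8 = 57.55 lbmol/h; ν_R = −2, so ξ = 57.55/2 = 28.78 lbmol/h.
Outlet amounts (n = n₀ + ν ξ):
  R: 255.8 − 2(28.78) = 198.2
  Q: 0 + 1(28.78) = 28.78
  P: 0 + 1(28.78) = 28.78
  U: 623.2 (inert)
Total out = 879 lbmol/h; y_P = 28.78 / 879 = 0.03274.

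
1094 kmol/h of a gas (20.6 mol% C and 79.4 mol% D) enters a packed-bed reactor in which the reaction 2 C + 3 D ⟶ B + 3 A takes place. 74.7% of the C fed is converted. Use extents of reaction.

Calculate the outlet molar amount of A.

C reacted = 0.747 × 225.4 = 168.3 kmol/h; ν_C = −2, so ξ = 168.3/2 = 84.17 kmol/h.
Outlet amounts (n = n₀ + ν ξ):
  C: 225.4 − 2(84.17) = 57.02
  D: 868.6 − 3(84.17) = 616.1
  B: 0 + 1(84.17) = 84.17
  A: 0 + 3(84.17) = 252.5

253 kmol/h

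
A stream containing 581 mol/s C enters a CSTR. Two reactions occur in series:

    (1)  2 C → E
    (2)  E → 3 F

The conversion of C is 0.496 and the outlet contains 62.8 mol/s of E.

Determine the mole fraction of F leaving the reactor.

0.407

Conversion of C: C consumed = 2ξ₁ = 0.496 × 581 → ξ₁ = 144.1 mol/s.
E balance: n_E = 0 + 1ξ₁ − 1ξ₂ = 62.8 → ξ₂ = (1·144.1 − 62.8)/1 = 81.29 mol/s.
Outlet amounts (n = n₀ + Σ ν·ξ):
  C: 581 − 2(144.1) = 292.8
  E: 0 + 1(144.1) − 1(81.29) = 62.8
  F: 0 + 3(81.29) = 243.9
Total out = 599.5 mol/s; y_F = 243.9 / 599.5 = 0.4068.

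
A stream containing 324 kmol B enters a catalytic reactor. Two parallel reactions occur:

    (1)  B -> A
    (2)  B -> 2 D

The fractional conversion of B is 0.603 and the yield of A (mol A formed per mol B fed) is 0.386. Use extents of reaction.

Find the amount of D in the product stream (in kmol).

141 kmol

Yield of A: 1ξ₁ / 324 = 0.386 → ξ₁ = 125.1 kmol.
Conversion of B: 1ξ₁ + 1ξ₂ = 0.603 × 324 = 195.4 → ξ₂ = 70.31 kmol.
Outlet amounts (n = n₀ + Σ ν·ξ):
  B: 324 − 1(125.1) − 1(70.31) = 128.6
  A: 0 + 1(125.1) = 125.1
  D: 0 + 2(70.31) = 140.6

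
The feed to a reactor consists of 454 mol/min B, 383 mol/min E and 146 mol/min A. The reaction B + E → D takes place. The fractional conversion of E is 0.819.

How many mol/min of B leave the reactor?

E reacted = 0.819 × 383 = 313.7 mol/min; ν_E = −1, so ξ = 313.7/1 = 313.7 mol/min.
Outlet amounts (n = n₀ + ν ξ):
  B: 454 − 1(313.7) = 140.3
  E: 383 − 1(313.7) = 69.32
  D: 0 + 1(313.7) = 313.7
  A: 146 (inert)

140 mol/min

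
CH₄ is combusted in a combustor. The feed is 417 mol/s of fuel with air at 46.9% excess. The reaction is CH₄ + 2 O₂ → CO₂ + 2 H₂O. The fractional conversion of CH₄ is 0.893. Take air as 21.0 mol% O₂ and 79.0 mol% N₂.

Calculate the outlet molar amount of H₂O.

745 mol/s

Stoichiometric O₂ = 2 × 417 = 834 mol/s; O₂ fed = 834 × 1.469 = 1225 mol/s.
N₂ fed = 1225 × 79/21 = 4609 mol/s.
Fuel reacted = 0.893 × 417 → ξ = 372.4 mol/s.
Outlet (n = n₀ + ν ξ):
  CH₄: 417 − 1(372.4) = 44.62
  O₂: 1225 − 2(372.4) = 480.4
  N₂: 4609 (inert)
  CO₂: 0 + 1(372.4) = 372.4
  H₂O: 0 + 2(372.4) = 744.8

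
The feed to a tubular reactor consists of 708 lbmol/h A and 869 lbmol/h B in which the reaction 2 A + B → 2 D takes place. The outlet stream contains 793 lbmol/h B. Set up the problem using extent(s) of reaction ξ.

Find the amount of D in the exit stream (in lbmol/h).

152 lbmol/h

For B: n = n₀ − 1ξ → 793 = 869 − 1ξ, giving ξ = 76 lbmol/h.
Outlet amounts (n = n₀ + ν ξ):
  A: 708 − 2(76) = 556
  B: 869 − 1(76) = 793
  D: 0 + 2(76) = 152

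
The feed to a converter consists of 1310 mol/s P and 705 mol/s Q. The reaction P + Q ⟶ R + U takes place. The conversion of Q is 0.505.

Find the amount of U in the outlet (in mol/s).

Q reacted = 0.505 × 705 = 356 mol/s; ν_Q = −1, so ξ = 356/1 = 356 mol/s.
Outlet amounts (n = n₀ + ν ξ):
  P: 1310 − 1(356) = 954
  Q: 705 − 1(356) = 349
  R: 0 + 1(356) = 356
  U: 0 + 1(356) = 356

356 mol/s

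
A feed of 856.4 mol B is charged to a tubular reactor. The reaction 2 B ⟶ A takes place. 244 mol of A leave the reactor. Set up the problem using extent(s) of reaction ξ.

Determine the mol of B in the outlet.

368 mol

For A: n = n₀ + 1ξ → 244 = 0 + 1ξ, giving ξ = 244 mol.
Outlet amounts (n = n₀ + ν ξ):
  B: 856.4 − 2(244) = 368.4
  A: 0 + 1(244) = 244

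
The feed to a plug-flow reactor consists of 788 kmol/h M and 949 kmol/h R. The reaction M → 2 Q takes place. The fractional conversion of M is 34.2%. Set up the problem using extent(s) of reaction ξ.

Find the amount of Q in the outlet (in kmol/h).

539 kmol/h

M reacted = 0.342 × 788 = 269.5 kmol/h; ν_M = −1, so ξ = 269.5/1 = 269.5 kmol/h.
Outlet amounts (n = n₀ + ν ξ):
  M: 788 − 1(269.5) = 518.5
  Q: 0 + 2(269.5) = 539
  R: 949 (inert)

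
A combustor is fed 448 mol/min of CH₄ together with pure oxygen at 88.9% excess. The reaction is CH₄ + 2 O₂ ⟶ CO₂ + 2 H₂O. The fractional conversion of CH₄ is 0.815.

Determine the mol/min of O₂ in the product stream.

962 mol/min

Stoichiometric O₂ = 2 × 448 = 896 mol/min; O₂ fed = 896 × 1.889 = 1693 mol/min.
Fuel reacted = 0.815 × 448 → ξ = 365.1 mol/min.
Outlet (n = n₀ + ν ξ):
  CH₄: 448 − 1(365.1) = 82.88
  O₂: 1693 − 2(365.1) = 962.3
  CO₂: 0 + 1(365.1) = 365.1
  H₂O: 0 + 2(365.1) = 730.2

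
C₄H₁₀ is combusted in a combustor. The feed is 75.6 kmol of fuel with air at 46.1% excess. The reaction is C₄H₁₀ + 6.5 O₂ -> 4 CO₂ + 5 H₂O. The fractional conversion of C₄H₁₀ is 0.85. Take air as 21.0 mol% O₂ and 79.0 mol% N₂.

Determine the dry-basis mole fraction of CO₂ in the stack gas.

Stoichiometric O₂ = 6.5 × 75.6 = 491.4 kmol; O₂ fed = 491.4 × 1.461 = 717.9 kmol.
N₂ fed = 717.9 × 79/21 = 2701 kmol.
Fuel reacted = 0.85 × 75.6 → ξ = 64.26 kmol.
Outlet (n = n₀ + ν ξ):
  C₄H₁₀: 75.6 − 1(64.26) = 11.34
  O₂: 717.9 − 6.5(64.26) = 300.2
  N₂: 2701 (inert)
  CO₂: 0 + 4(64.26) = 257
  H₂O: 0 + 5(64.26) = 321.3
Dry total = 3269 kmol; y_CO₂ (dry) = 257 / 3269 = 0.07862.

0.0786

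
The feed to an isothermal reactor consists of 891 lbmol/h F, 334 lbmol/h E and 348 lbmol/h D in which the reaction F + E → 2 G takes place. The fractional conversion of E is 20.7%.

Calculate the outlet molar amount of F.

822 lbmol/h

E reacted = 0.207 × 334 = 69.14 lbmol/h; ν_E = −1, so ξ = 69.14/1 = 69.14 lbmol/h.
Outlet amounts (n = n₀ + ν ξ):
  F: 891 − 1(69.14) = 821.9
  E: 334 − 1(69.14) = 264.9
  G: 0 + 2(69.14) = 138.3
  D: 348 (inert)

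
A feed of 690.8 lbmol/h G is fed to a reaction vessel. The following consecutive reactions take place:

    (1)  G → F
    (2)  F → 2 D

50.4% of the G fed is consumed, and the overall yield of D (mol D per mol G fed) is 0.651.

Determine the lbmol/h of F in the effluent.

Conversion of G: G consumed = 1ξ₁ = 0.504 × 690.8 → ξ₁ = 348.2 lbmol/h.
Yield of D: 2ξ₂ / 690.8 = 0.651 → ξ₂ = 224.9 lbmol/h.
Outlet amounts (n = n₀ + Σ ν·ξ):
  G: 690.8 − 1(348.2) = 342.6
  F: 0 + 1(348.2) − 1(224.9) = 123.3
  D: 0 + 2(224.9) = 449.7

123 lbmol/h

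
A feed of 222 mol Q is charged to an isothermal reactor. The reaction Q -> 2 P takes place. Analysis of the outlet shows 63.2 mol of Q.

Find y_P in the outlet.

For Q: n = n₀ − 1ξ → 63.2 = 222 − 1ξ, giving ξ = 158.8 mol.
Outlet amounts (n = n₀ + ν ξ):
  Q: 222 − 1(158.8) = 63.2
  P: 0 + 2(158.8) = 317.6
Total out = 380.8 mol; y_P = 317.6 / 380.8 = 0.834.

0.834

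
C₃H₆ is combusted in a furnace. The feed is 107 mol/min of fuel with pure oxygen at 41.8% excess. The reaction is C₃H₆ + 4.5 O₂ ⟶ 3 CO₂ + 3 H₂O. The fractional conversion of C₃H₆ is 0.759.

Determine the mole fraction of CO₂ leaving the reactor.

0.293

Stoichiometric O₂ = 4.5 × 107 = 481.5 mol/min; O₂ fed = 481.5 × 1.418 = 682.8 mol/min.
Fuel reacted = 0.759 × 107 → ξ = 81.21 mol/min.
Outlet (n = n₀ + ν ξ):
  C₃H₆: 107 − 1(81.21) = 25.79
  O₂: 682.8 − 4.5(81.21) = 317.3
  CO₂: 0 + 3(81.21) = 243.6
  H₂O: 0 + 3(81.21) = 243.6
Total out = 830.4 mol/min; y_CO₂ = 243.6 / 830.4 = 0.2934.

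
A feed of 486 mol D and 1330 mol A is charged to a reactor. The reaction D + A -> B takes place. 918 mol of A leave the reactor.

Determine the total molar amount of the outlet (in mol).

For A: n = n₀ − 1ξ → 918 = 1330 − 1ξ, giving ξ = 412 mol.
Outlet amounts (n = n₀ + ν ξ):
  D: 486 − 1(412) = 74
  A: 1330 − 1(412) = 918
  B: 0 + 1(412) = 412
Total out = 74 + 918 + 412 = 1404 mol.

1400 mol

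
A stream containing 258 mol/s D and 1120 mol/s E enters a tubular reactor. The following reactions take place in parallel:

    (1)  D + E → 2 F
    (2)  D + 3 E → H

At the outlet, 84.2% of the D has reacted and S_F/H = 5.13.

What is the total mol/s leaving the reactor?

1200 mol/s

Conversion of D: D consumed = 0.842 × 258 = 217.2 mol/s = 1ξ₁ + 1ξ₂.
Selectivity: 2ξ₁ / (1ξ₂) = 5.13 → ξ₁ = 2.565 ξ₂.
Substitute: (1·2.565 + 1) ξ₂ = 217.2 → ξ₂ = 60.94 mol/s, ξ₁ = 156.3 mol/s.
Outlet amounts (n = n₀ + Σ ν·ξ):
  D: 258 − 1(156.3) − 1(60.94) = 40.76
  E: 1120 − 1(156.3) − 3(60.94) = 780.9
  F: 0 + 2(156.3) = 312.6
  H: 0 + 1(60.94) = 60.94
Total out = 40.76 + 780.9 + 312.6 + 60.94 = 1195 mol/s.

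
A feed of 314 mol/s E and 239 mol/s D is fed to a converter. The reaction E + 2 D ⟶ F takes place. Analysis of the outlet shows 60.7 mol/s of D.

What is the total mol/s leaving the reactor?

375 mol/s

For D: n = n₀ − 2ξ → 60.7 = 239 − 2ξ, giving ξ = 89.15 mol/s.
Outlet amounts (n = n₀ + ν ξ):
  E: 314 − 1(89.15) = 224.8
  D: 239 − 2(89.15) = 60.7
  F: 0 + 1(89.15) = 89.15
Total out = 224.8 + 60.7 + 89.15 = 374.7 mol/s.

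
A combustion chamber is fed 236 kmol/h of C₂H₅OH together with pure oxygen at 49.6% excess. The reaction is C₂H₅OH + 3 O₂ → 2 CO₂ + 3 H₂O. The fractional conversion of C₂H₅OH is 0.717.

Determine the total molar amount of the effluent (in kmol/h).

Stoichiometric O₂ = 3 × 236 = 708 kmol/h; O₂ fed = 708 × 1.496 = 1059 kmol/h.
Fuel reacted = 0.717 × 236 → ξ = 169.2 kmol/h.
Outlet (n = n₀ + ν ξ):
  C₂H₅OH: 236 − 1(169.2) = 66.79
  O₂: 1059 − 3(169.2) = 551.5
  CO₂: 0 + 2(169.2) = 338.4
  H₂O: 0 + 3(169.2) = 507.6
Total out = 66.79 + 551.5 + 338.4 + 507.6 = 1464 kmol/h.

1460 kmol/h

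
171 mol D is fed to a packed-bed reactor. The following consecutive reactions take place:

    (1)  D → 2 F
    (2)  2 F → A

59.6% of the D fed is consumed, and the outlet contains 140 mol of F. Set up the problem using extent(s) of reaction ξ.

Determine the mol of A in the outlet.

31.9 mol

Conversion of D: D consumed = 1ξ₁ = 0.596 × 171 → ξ₁ = 101.9 mol.
F balance: n_F = 0 + 2ξ₁ − 2ξ₂ = 140 → ξ₂ = (2·101.9 − 140)/2 = 31.92 mol.
Outlet amounts (n = n₀ + Σ ν·ξ):
  D: 171 − 1(101.9) = 69.08
  F: 0 + 2(101.9) − 2(31.92) = 140
  A: 0 + 1(31.92) = 31.92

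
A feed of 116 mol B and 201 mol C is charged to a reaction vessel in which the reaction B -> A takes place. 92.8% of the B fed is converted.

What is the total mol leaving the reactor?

317 mol

B reacted = 0.928 × 116 = 107.6 mol; ν_B = −1, so ξ = 107.6/1 = 107.6 mol.
Outlet amounts (n = n₀ + ν ξ):
  B: 116 − 1(107.6) = 8.352
  A: 0 + 1(107.6) = 107.6
  C: 201 (inert)
Total out = 8.352 + 107.6 + 201 = 317 mol.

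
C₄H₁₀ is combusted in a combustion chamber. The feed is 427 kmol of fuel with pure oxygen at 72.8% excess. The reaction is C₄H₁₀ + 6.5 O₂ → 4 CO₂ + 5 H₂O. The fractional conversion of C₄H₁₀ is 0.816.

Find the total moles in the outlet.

Stoichiometric O₂ = 6.5 × 427 = 2776 kmol; O₂ fed = 2776 × 1.728 = 4796 kmol.
Fuel reacted = 0.816 × 427 → ξ = 348.4 kmol.
Outlet (n = n₀ + ν ξ):
  C₄H₁₀: 427 − 1(348.4) = 78.57
  O₂: 4796 − 6.5(348.4) = 2531
  CO₂: 0 + 4(348.4) = 1394
  H₂O: 0 + 5(348.4) = 1742
Total out = 78.57 + 2531 + 1394 + 1742 = 5746 kmol.

5750 kmol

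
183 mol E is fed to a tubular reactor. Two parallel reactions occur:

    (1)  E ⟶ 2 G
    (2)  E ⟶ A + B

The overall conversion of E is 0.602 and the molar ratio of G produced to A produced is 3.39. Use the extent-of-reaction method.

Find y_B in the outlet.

Conversion of E: E consumed = 0.602 × 183 = 110.2 mol = 1ξ₁ + 1ξ₂.
Selectivity: 2ξ₁ / (1ξ₂) = 3.39 → ξ₁ = 1.695 ξ₂.
Substitute: (1·1.695 + 1) ξ₂ = 110.2 → ξ₂ = 40.88 mol, ξ₁ = 69.29 mol.
Outlet amounts (n = n₀ + Σ ν·ξ):
  E: 183 − 1(69.29) − 1(40.88) = 72.83
  G: 0 + 2(69.29) = 138.6
  A: 0 + 1(40.88) = 40.88
  B: 0 + 1(40.88) = 40.88
Total out = 293.2 mol; y_B = 40.88 / 293.2 = 0.1394.

0.139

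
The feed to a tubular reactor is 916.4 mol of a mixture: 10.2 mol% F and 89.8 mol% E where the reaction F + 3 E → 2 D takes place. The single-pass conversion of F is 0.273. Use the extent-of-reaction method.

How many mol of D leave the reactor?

51 mol

F reacted = 0.273 × 93.47 = 25.52 mol; ν_F = −1, so ξ = 25.52/1 = 25.52 mol.
Outlet amounts (n = n₀ + ν ξ):
  F: 93.47 − 1(25.52) = 67.95
  E: 822.9 − 3(25.52) = 746.4
  D: 0 + 2(25.52) = 51.04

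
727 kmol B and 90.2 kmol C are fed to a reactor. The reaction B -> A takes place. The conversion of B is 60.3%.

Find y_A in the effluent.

B reacted = 0.603 × 727 = 438.4 kmol; ν_B = −1, so ξ = 438.4/1 = 438.4 kmol.
Outlet amounts (n = n₀ + ν ξ):
  B: 727 − 1(438.4) = 288.6
  A: 0 + 1(438.4) = 438.4
  C: 90.2 (inert)
Total out = 817.2 kmol; y_A = 438.4 / 817.2 = 0.5364.

0.536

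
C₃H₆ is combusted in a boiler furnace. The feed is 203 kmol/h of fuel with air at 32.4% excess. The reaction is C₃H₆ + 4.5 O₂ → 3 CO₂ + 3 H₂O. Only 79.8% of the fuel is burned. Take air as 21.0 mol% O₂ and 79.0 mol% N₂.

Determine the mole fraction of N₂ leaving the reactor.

Stoichiometric O₂ = 4.5 × 203 = 913.5 kmol/h; O₂ fed = 913.5 × 1.324 = 1209 kmol/h.
N₂ fed = 1209 × 79/21 = 4550 kmol/h.
Fuel reacted = 0.798 × 203 → ξ = 162 kmol/h.
Outlet (n = n₀ + ν ξ):
  C₃H₆: 203 − 1(162) = 41.01
  O₂: 1209 − 4.5(162) = 480.5
  N₂: 4550 (inert)
  CO₂: 0 + 3(162) = 486
  H₂O: 0 + 3(162) = 486
Total out = 6043 kmol/h; y_N₂ = 4550 / 6043 = 0.7529.

0.753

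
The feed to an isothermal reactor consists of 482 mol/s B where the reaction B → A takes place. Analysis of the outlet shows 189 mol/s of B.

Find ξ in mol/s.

For B: n = n₀ − 1ξ → 189 = 482 − 1ξ, giving ξ = 293 mol/s.
Outlet amounts (n = n₀ + ν ξ):
  B: 482 − 1(293) = 189
  A: 0 + 1(293) = 293

ξ = 293 mol/s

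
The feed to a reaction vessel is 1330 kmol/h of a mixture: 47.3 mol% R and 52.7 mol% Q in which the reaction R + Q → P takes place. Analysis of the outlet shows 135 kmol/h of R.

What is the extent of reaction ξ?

ξ = 494 kmol/h

For R: n = n₀ − 1ξ → 135 = 629.1 − 1ξ, giving ξ = 494.1 kmol/h.
Outlet amounts (n = n₀ + ν ξ):
  R: 629.1 − 1(494.1) = 135
  Q: 700.9 − 1(494.1) = 206.8
  P: 0 + 1(494.1) = 494.1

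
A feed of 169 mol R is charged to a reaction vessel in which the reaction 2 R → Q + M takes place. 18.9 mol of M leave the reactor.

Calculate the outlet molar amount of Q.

For M: n = n₀ + 1ξ → 18.9 = 0 + 1ξ, giving ξ = 18.9 mol.
Outlet amounts (n = n₀ + ν ξ):
  R: 169 − 2(18.9) = 131.2
  Q: 0 + 1(18.9) = 18.9
  M: 0 + 1(18.9) = 18.9

18.9 mol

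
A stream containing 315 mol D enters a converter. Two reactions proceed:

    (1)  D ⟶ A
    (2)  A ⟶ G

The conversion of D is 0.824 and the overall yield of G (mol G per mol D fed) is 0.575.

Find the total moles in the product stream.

315 mol

Conversion of D: D consumed = 1ξ₁ = 0.824 × 315 → ξ₁ = 259.6 mol.
Yield of G: 1ξ₂ / 315 = 0.575 → ξ₂ = 181.1 mol.
Outlet amounts (n = n₀ + Σ ν·ξ):
  D: 315 − 1(259.6) = 55.44
  A: 0 + 1(259.6) − 1(181.1) = 78.44
  G: 0 + 1(181.1) = 181.1
Total out = 55.44 + 78.44 + 181.1 = 315 mol.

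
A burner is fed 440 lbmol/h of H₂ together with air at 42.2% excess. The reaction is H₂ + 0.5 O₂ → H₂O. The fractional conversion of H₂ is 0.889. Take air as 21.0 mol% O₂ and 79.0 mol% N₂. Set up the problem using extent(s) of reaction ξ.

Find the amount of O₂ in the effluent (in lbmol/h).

117 lbmol/h

Stoichiometric O₂ = 0.5 × 440 = 220 lbmol/h; O₂ fed = 220 × 1.422 = 312.8 lbmol/h.
N₂ fed = 312.8 × 79/21 = 1177 lbmol/h.
Fuel reacted = 0.889 × 440 → ξ = 391.2 lbmol/h.
Outlet (n = n₀ + ν ξ):
  H₂: 440 − 1(391.2) = 48.84
  O₂: 312.8 − 0.5(391.2) = 117.3
  N₂: 1177 (inert)
  H₂O: 0 + 1(391.2) = 391.2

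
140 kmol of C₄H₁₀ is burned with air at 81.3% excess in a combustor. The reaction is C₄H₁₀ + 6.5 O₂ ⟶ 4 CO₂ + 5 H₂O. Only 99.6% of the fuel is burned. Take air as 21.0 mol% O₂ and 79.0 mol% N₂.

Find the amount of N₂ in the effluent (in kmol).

Stoichiometric O₂ = 6.5 × 140 = 910 kmol; O₂ fed = 910 × 1.813 = 1650 kmol.
N₂ fed = 1650 × 79/21 = 6207 kmol.
Fuel reacted = 0.996 × 140 → ξ = 139.4 kmol.
Outlet (n = n₀ + ν ξ):
  C₄H₁₀: 140 − 1(139.4) = 0.56
  O₂: 1650 − 6.5(139.4) = 743.5
  N₂: 6207 (inert)
  CO₂: 0 + 4(139.4) = 557.8
  H₂O: 0 + 5(139.4) = 697.2

6210 kmol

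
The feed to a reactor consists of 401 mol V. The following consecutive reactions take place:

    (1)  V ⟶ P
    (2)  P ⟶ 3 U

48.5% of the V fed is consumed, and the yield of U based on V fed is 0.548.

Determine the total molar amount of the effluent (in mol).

Conversion of V: V consumed = 1ξ₁ = 0.485 × 401 → ξ₁ = 194.5 mol.
Yield of U: 3ξ₂ / 401 = 0.548 → ξ₂ = 73.25 mol.
Outlet amounts (n = n₀ + Σ ν·ξ):
  V: 401 − 1(194.5) = 206.5
  P: 0 + 1(194.5) − 1(73.25) = 121.2
  U: 0 + 3(73.25) = 219.7
Total out = 206.5 + 121.2 + 219.7 = 547.5 mol.

547 mol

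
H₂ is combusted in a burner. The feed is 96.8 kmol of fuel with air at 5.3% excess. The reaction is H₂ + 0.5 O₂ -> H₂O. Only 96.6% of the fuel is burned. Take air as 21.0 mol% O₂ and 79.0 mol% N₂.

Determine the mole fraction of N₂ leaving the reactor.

Stoichiometric O₂ = 0.5 × 96.8 = 48.4 kmol; O₂ fed = 48.4 × 1.053 = 50.97 kmol.
N₂ fed = 50.97 × 79/21 = 191.7 kmol.
Fuel reacted = 0.966 × 96.8 → ξ = 93.51 kmol.
Outlet (n = n₀ + ν ξ):
  H₂: 96.8 − 1(93.51) = 3.291
  O₂: 50.97 − 0.5(93.51) = 4.211
  N₂: 191.7 (inert)
  H₂O: 0 + 1(93.51) = 93.51
Total out = 292.7 kmol; y_N₂ = 191.7 / 292.7 = 0.6549.

0.655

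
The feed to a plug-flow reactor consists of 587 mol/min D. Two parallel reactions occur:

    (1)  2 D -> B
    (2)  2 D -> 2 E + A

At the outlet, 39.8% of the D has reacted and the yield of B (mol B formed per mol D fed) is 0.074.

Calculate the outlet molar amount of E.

Yield of B: 1ξ₁ / 587 = 0.074 → ξ₁ = 43.44 mol/min.
Conversion of D: 2ξ₁ + 2ξ₂ = 0.398 × 587 = 233.6 → ξ₂ = 73.38 mol/min.
Outlet amounts (n = n₀ + Σ ν·ξ):
  D: 587 − 2(43.44) − 2(73.38) = 353.4
  B: 0 + 1(43.44) = 43.44
  E: 0 + 2(73.38) = 146.8
  A: 0 + 1(73.38) = 73.38

147 mol/min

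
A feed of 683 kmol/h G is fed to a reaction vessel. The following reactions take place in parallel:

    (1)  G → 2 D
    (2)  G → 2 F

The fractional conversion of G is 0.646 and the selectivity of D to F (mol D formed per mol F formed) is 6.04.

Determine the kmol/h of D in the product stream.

757 kmol/h

Conversion of G: G consumed = 0.646 × 683 = 441.2 kmol/h = 1ξ₁ + 1ξ₂.
Selectivity: 2ξ₁ / (2ξ₂) = 6.04 → ξ₁ = 6.04 ξ₂.
Substitute: (1·6.04 + 1) ξ₂ = 441.2 → ξ₂ = 62.67 kmol/h, ξ₁ = 378.5 kmol/h.
Outlet amounts (n = n₀ + Σ ν·ξ):
  G: 683 − 1(378.5) − 1(62.67) = 241.8
  D: 0 + 2(378.5) = 757.1
  F: 0 + 2(62.67) = 125.3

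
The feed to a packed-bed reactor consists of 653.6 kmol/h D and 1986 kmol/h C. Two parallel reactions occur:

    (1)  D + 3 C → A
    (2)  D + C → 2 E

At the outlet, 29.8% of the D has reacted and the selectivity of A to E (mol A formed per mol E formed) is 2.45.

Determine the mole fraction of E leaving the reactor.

0.0306

Conversion of D: D consumed = 0.298 × 653.6 = 194.8 kmol/h = 1ξ₁ + 1ξ₂.
Selectivity: 1ξ₁ / (2ξ₂) = 2.45 → ξ₁ = 4.9 ξ₂.
Substitute: (1·4.9 + 1) ξ₂ = 194.8 → ξ₂ = 33.01 kmol/h, ξ₁ = 161.8 kmol/h.
Outlet amounts (n = n₀ + Σ ν·ξ):
  D: 653.6 − 1(161.8) − 1(33.01) = 458.8
  C: 1986 − 3(161.8) − 1(33.01) = 1468
  A: 0 + 1(161.8) = 161.8
  E: 0 + 2(33.01) = 66.02
Total out = 2154 kmol/h; y_E = 66.02 / 2154 = 0.03065.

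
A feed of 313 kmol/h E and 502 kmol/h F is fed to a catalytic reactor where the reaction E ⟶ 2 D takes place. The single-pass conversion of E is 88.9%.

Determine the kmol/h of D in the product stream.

E reacted = 0.889 × 313 = 278.3 kmol/h; ν_E = −1, so ξ = 278.3/1 = 278.3 kmol/h.
Outlet amounts (n = n₀ + ν ξ):
  E: 313 − 1(278.3) = 34.74
  D: 0 + 2(278.3) = 556.5
  F: 502 (inert)

557 kmol/h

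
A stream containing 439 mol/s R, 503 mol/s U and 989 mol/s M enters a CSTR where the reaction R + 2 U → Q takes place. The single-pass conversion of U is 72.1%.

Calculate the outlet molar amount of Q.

U reacted = 0.721 × 503 = 362.7 mol/s; ν_U = −2, so ξ = 362.7/2 = 181.3 mol/s.
Outlet amounts (n = n₀ + ν ξ):
  R: 439 − 1(181.3) = 257.7
  U: 503 − 2(181.3) = 140.3
  Q: 0 + 1(181.3) = 181.3
  M: 989 (inert)

181 mol/s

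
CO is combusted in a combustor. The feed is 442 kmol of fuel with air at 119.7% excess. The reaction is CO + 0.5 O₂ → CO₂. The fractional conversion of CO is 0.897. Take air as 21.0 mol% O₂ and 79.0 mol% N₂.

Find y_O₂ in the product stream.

Stoichiometric O₂ = 0.5 × 442 = 221 kmol; O₂ fed = 221 × 2.197 = 485.5 kmol.
N₂ fed = 485.5 × 79/21 = 1827 kmol.
Fuel reacted = 0.897 × 442 → ξ = 396.5 kmol.
Outlet (n = n₀ + ν ξ):
  CO: 442 − 1(396.5) = 45.53
  O₂: 485.5 − 0.5(396.5) = 287.3
  N₂: 1827 (inert)
  CO₂: 0 + 1(396.5) = 396.5
Total out = 2556 kmol; y_O₂ = 287.3 / 2556 = 0.1124.

0.112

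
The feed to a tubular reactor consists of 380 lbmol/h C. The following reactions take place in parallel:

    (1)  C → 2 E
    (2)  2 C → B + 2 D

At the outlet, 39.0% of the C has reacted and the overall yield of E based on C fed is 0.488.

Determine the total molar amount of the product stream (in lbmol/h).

500 lbmol/h

Yield of E: 2ξ₁ / 380 = 0.488 → ξ₁ = 92.72 lbmol/h.
Conversion of C: 1ξ₁ + 2ξ₂ = 0.39 × 380 = 148.2 → ξ₂ = 27.74 lbmol/h.
Outlet amounts (n = n₀ + Σ ν·ξ):
  C: 380 − 1(92.72) − 2(27.74) = 231.8
  E: 0 + 2(92.72) = 185.4
  B: 0 + 1(27.74) = 27.74
  D: 0 + 2(27.74) = 55.48
Total out = 231.8 + 185.4 + 27.74 + 55.48 = 500.5 lbmol/h.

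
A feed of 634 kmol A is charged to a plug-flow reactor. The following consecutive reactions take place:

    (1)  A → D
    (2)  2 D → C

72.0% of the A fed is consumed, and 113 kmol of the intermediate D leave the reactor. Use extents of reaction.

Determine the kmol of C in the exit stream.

Conversion of A: A consumed = 1ξ₁ = 0.72 × 634 → ξ₁ = 456.5 kmol.
D balance: n_D = 0 + 1ξ₁ − 2ξ₂ = 113 → ξ₂ = (1·456.5 − 113)/2 = 171.7 kmol.
Outlet amounts (n = n₀ + Σ ν·ξ):
  A: 634 − 1(456.5) = 177.5
  D: 0 + 1(456.5) − 2(171.7) = 113
  C: 0 + 1(171.7) = 171.7

172 kmol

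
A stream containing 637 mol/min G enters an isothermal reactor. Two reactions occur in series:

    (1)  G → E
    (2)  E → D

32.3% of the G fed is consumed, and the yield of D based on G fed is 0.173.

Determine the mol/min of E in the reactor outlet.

95.6 mol/min

Conversion of G: G consumed = 1ξ₁ = 0.323 × 637 → ξ₁ = 205.8 mol/min.
Yield of D: 1ξ₂ / 637 = 0.173 → ξ₂ = 110.2 mol/min.
Outlet amounts (n = n₀ + Σ ν·ξ):
  G: 637 − 1(205.8) = 431.2
  E: 0 + 1(205.8) − 1(110.2) = 95.55
  D: 0 + 1(110.2) = 110.2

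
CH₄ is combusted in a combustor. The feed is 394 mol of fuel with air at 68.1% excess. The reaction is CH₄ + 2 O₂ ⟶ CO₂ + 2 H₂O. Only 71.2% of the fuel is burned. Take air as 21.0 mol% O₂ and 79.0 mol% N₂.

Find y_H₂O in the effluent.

0.0837

Stoichiometric O₂ = 2 × 394 = 788 mol; O₂ fed = 788 × 1.681 = 1325 mol.
N₂ fed = 1325 × 79/21 = 4983 mol.
Fuel reacted = 0.712 × 394 → ξ = 280.5 mol.
Outlet (n = n₀ + ν ξ):
  CH₄: 394 − 1(280.5) = 113.5
  O₂: 1325 − 2(280.5) = 763.6
  N₂: 4983 (inert)
  CO₂: 0 + 1(280.5) = 280.5
  H₂O: 0 + 2(280.5) = 561.1
Total out = 6702 mol; y_H₂O = 561.1 / 6702 = 0.08372.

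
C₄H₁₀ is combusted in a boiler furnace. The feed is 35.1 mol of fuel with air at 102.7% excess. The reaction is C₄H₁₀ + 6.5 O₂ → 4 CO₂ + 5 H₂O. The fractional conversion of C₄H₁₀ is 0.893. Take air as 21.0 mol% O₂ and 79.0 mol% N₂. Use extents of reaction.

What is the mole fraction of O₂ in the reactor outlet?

0.113

Stoichiometric O₂ = 6.5 × 35.1 = 228.2 mol; O₂ fed = 228.2 × 2.027 = 462.5 mol.
N₂ fed = 462.5 × 79/21 = 1740 mol.
Fuel reacted = 0.893 × 35.1 → ξ = 31.34 mol.
Outlet (n = n₀ + ν ξ):
  C₄H₁₀: 35.1 − 1(31.34) = 3.756
  O₂: 462.5 − 6.5(31.34) = 258.7
  N₂: 1740 (inert)
  CO₂: 0 + 4(31.34) = 125.4
  H₂O: 0 + 5(31.34) = 156.7
Total out = 2284 mol; y_O₂ = 258.7 / 2284 = 0.1133.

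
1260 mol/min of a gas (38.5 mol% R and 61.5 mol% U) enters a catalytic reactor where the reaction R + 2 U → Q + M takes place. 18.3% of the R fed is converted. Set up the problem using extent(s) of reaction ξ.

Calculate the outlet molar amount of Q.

88.8 mol/min

R reacted = 0.183 × 485.1 = 88.77 mol/min; ν_R = −1, so ξ = 88.77/1 = 88.77 mol/min.
Outlet amounts (n = n₀ + ν ξ):
  R: 485.1 − 1(88.77) = 396.3
  U: 774.9 − 2(88.77) = 597.4
  Q: 0 + 1(88.77) = 88.77
  M: 0 + 1(88.77) = 88.77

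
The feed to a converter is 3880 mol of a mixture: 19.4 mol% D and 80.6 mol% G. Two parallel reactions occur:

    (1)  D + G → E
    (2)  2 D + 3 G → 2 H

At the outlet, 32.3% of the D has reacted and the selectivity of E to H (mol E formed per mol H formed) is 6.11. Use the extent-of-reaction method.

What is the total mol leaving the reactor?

3620 mol

Conversion of D: D consumed = 0.323 × 752.7 = 243.1 mol = 1ξ₁ + 2ξ₂.
Selectivity: 1ξ₁ / (2ξ₂) = 6.11 → ξ₁ = 12.22 ξ₂.
Substitute: (1·12.22 + 2) ξ₂ = 243.1 → ξ₂ = 17.1 mol, ξ₁ = 208.9 mol.
Outlet amounts (n = n₀ + Σ ν·ξ):
  D: 752.7 − 1(208.9) − 2(17.1) = 509.6
  G: 3127 − 1(208.9) − 3(17.1) = 2867
  E: 0 + 1(208.9) = 208.9
  H: 0 + 2(17.1) = 34.2
Total out = 509.6 + 2867 + 208.9 + 34.2 = 3620 mol.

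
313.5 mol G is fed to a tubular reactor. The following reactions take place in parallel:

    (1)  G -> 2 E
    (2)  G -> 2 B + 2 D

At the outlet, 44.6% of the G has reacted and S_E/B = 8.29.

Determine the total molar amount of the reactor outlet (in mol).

483 mol

Conversion of G: G consumed = 0.446 × 313.5 = 139.8 mol = 1ξ₁ + 1ξ₂.
Selectivity: 2ξ₁ / (2ξ₂) = 8.29 → ξ₁ = 8.29 ξ₂.
Substitute: (1·8.29 + 1) ξ₂ = 139.8 → ξ₂ = 15.05 mol, ξ₁ = 124.8 mol.
Outlet amounts (n = n₀ + Σ ν·ξ):
  G: 313.5 − 1(124.8) − 1(15.05) = 173.7
  E: 0 + 2(124.8) = 249.5
  B: 0 + 2(15.05) = 30.1
  D: 0 + 2(15.05) = 30.1
Total out = 173.7 + 249.5 + 30.1 + 30.1 = 483.4 mol.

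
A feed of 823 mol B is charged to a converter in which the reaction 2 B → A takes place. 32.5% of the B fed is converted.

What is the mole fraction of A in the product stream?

0.194

B reacted = 0.325 × 823 = 267.5 mol; ν_B = −2, so ξ = 267.5/2 = 133.7 mol.
Outlet amounts (n = n₀ + ν ξ):
  B: 823 − 2(133.7) = 555.5
  A: 0 + 1(133.7) = 133.7
Total out = 689.3 mol; y_A = 133.7 / 689.3 = 0.194.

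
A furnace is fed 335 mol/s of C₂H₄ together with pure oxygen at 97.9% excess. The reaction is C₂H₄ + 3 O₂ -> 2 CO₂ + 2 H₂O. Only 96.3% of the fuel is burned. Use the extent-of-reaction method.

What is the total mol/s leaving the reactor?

Stoichiometric O₂ = 3 × 335 = 1005 mol/s; O₂ fed = 1005 × 1.979 = 1989 mol/s.
Fuel reacted = 0.963 × 335 → ξ = 322.6 mol/s.
Outlet (n = n₀ + ν ξ):
  C₂H₄: 335 − 1(322.6) = 12.4
  O₂: 1989 − 3(322.6) = 1021
  CO₂: 0 + 2(322.6) = 645.2
  H₂O: 0 + 2(322.6) = 645.2
Total out = 12.4 + 1021 + 645.2 + 645.2 = 2324 mol/s.

2320 mol/s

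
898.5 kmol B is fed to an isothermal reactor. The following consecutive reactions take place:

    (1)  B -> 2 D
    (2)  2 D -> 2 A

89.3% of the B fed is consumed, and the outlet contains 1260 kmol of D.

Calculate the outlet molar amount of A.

345 kmol

Conversion of B: B consumed = 1ξ₁ = 0.893 × 898.5 → ξ₁ = 802.4 kmol.
D balance: n_D = 0 + 2ξ₁ − 2ξ₂ = 1260 → ξ₂ = (2·802.4 − 1260)/2 = 172.4 kmol.
Outlet amounts (n = n₀ + Σ ν·ξ):
  B: 898.5 − 1(802.4) = 96.14
  D: 0 + 2(802.4) − 2(172.4) = 1260
  A: 0 + 2(172.4) = 344.7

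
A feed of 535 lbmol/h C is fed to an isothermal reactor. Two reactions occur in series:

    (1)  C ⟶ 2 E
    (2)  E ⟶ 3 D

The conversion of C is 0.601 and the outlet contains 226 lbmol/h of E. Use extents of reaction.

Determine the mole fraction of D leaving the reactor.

0.74

Conversion of C: C consumed = 1ξ₁ = 0.601 × 535 → ξ₁ = 321.5 lbmol/h.
E balance: n_E = 0 + 2ξ₁ − 1ξ₂ = 226 → ξ₂ = (2·321.5 − 226)/1 = 417.1 lbmol/h.
Outlet amounts (n = n₀ + Σ ν·ξ):
  C: 535 − 1(321.5) = 213.5
  E: 0 + 2(321.5) − 1(417.1) = 226
  D: 0 + 3(417.1) = 1251
Total out = 1691 lbmol/h; y_D = 1251 / 1691 = 0.7401.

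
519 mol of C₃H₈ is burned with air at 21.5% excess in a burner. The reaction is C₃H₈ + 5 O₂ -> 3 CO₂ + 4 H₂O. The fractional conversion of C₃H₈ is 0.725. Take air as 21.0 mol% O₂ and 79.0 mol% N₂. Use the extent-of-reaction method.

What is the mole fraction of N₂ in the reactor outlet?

0.746

Stoichiometric O₂ = 5 × 519 = 2595 mol; O₂ fed = 2595 × 1.215 = 3153 mol.
N₂ fed = 3153 × 79/21 = 11860 mol.
Fuel reacted = 0.725 × 519 → ξ = 376.3 mol.
Outlet (n = n₀ + ν ξ):
  C₃H₈: 519 − 1(376.3) = 142.7
  O₂: 3153 − 5(376.3) = 1272
  N₂: 11860 (inert)
  CO₂: 0 + 3(376.3) = 1129
  H₂O: 0 + 4(376.3) = 1505
Total out = 15910 mol; y_N₂ = 11860 / 15910 = 0.7455.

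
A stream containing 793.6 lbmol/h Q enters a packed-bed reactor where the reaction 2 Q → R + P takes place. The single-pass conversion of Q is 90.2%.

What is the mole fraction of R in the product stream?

Q reacted = 0.902 × 793.6 = 715.8 lbmol/h; ν_Q = −2, so ξ = 715.8/2 = 357.9 lbmol/h.
Outlet amounts (n = n₀ + ν ξ):
  Q: 793.6 − 2(357.9) = 77.77
  R: 0 + 1(357.9) = 357.9
  P: 0 + 1(357.9) = 357.9
Total out = 793.6 lbmol/h; y_R = 357.9 / 793.6 = 0.451.

0.451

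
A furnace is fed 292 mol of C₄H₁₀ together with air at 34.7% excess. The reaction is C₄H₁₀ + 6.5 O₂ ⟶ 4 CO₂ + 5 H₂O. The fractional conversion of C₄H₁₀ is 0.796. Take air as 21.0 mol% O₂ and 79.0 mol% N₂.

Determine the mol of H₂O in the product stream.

Stoichiometric O₂ = 6.5 × 292 = 1898 mol; O₂ fed = 1898 × 1.347 = 2557 mol.
N₂ fed = 2557 × 79/21 = 9618 mol.
Fuel reacted = 0.796 × 292 → ξ = 232.4 mol.
Outlet (n = n₀ + ν ξ):
  C₄H₁₀: 292 − 1(232.4) = 59.57
  O₂: 2557 − 6.5(232.4) = 1046
  N₂: 9618 (inert)
  CO₂: 0 + 4(232.4) = 929.7
  H₂O: 0 + 5(232.4) = 1162

1160 mol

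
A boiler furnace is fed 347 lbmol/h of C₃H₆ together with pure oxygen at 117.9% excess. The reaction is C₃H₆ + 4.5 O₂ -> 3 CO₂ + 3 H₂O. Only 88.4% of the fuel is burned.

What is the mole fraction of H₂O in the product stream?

0.236

Stoichiometric O₂ = 4.5 × 347 = 1562 lbmol/h; O₂ fed = 1562 × 2.179 = 3403 lbmol/h.
Fuel reacted = 0.884 × 347 → ξ = 306.7 lbmol/h.
Outlet (n = n₀ + ν ξ):
  C₃H₆: 347 − 1(306.7) = 40.25
  O₂: 3403 − 4.5(306.7) = 2022
  CO₂: 0 + 3(306.7) = 920.2
  H₂O: 0 + 3(306.7) = 920.2
Total out = 3903 lbmol/h; y_H₂O = 920.2 / 3903 = 0.2358.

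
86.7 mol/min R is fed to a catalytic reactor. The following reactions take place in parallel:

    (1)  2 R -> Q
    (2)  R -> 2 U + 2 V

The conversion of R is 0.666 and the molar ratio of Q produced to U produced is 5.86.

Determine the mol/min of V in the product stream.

Conversion of R: R consumed = 0.666 × 86.7 = 57.74 mol/min = 2ξ₁ + 1ξ₂.
Selectivity: 1ξ₁ / (2ξ₂) = 5.86 → ξ₁ = 11.72 ξ₂.
Substitute: (2·11.72 + 1) ξ₂ = 57.74 → ξ₂ = 2.363 mol/min, ξ₁ = 27.69 mol/min.
Outlet amounts (n = n₀ + Σ ν·ξ):
  R: 86.7 − 2(27.69) − 1(2.363) = 28.96
  Q: 0 + 1(27.69) = 27.69
  U: 0 + 2(2.363) = 4.725
  V: 0 + 2(2.363) = 4.725

4.73 mol/min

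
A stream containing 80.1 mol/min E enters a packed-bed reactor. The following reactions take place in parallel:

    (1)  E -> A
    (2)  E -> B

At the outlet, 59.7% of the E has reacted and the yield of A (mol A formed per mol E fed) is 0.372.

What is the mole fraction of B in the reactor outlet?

Yield of A: 1ξ₁ / 80.1 = 0.372 → ξ₁ = 29.8 mol/min.
Conversion of E: 1ξ₁ + 1ξ₂ = 0.597 × 80.1 = 47.82 → ξ₂ = 18.02 mol/min.
Outlet amounts (n = n₀ + Σ ν·ξ):
  E: 80.1 − 1(29.8) − 1(18.02) = 32.28
  A: 0 + 1(29.8) = 29.8
  B: 0 + 1(18.02) = 18.02
Total out = 80.1 mol/min; y_B = 18.02 / 80.1 = 0.225.

0.225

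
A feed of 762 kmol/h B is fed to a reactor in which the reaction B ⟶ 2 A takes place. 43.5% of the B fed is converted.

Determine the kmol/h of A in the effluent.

663 kmol/h

B reacted = 0.435 × 762 = 331.5 kmol/h; ν_B = −1, so ξ = 331.5/1 = 331.5 kmol/h.
Outlet amounts (n = n₀ + ν ξ):
  B: 762 − 1(331.5) = 430.5
  A: 0 + 2(331.5) = 662.9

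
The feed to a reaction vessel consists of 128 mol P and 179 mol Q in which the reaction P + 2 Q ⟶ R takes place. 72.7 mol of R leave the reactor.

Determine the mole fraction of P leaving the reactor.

0.342

For R: n = n₀ + 1ξ → 72.7 = 0 + 1ξ, giving ξ = 72.7 mol.
Outlet amounts (n = n₀ + ν ξ):
  P: 128 − 1(72.7) = 55.3
  Q: 179 − 2(72.7) = 33.6
  R: 0 + 1(72.7) = 72.7
Total out = 161.6 mol; y_P = 55.3 / 161.6 = 0.3422.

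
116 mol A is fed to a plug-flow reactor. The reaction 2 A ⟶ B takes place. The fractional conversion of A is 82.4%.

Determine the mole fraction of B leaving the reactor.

0.701

A reacted = 0.824 × 116 = 95.58 mol; ν_A = −2, so ξ = 95.58/2 = 47.79 mol.
Outlet amounts (n = n₀ + ν ξ):
  A: 116 − 2(47.79) = 20.42
  B: 0 + 1(47.79) = 47.79
Total out = 68.21 mol; y_B = 47.79 / 68.21 = 0.7007.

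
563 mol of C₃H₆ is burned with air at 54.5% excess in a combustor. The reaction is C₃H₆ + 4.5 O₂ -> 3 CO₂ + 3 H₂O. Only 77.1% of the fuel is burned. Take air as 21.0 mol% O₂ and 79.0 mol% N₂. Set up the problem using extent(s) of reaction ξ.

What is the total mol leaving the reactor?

Stoichiometric O₂ = 4.5 × 563 = 2534 mol; O₂ fed = 2534 × 1.545 = 3914 mol.
N₂ fed = 3914 × 79/21 = 14730 mol.
Fuel reacted = 0.771 × 563 → ξ = 434.1 mol.
Outlet (n = n₀ + ν ξ):
  C₃H₆: 563 − 1(434.1) = 128.9
  O₂: 3914 − 4.5(434.1) = 1961
  N₂: 14730 (inert)
  CO₂: 0 + 3(434.1) = 1302
  H₂O: 0 + 3(434.1) = 1302
Total out = 128.9 + 1961 + 14730 + 1302 + 1302 = 19420 mol.

19400 mol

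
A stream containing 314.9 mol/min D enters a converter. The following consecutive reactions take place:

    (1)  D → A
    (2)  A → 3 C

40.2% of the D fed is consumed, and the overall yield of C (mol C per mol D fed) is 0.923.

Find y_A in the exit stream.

Conversion of D: D consumed = 1ξ₁ = 0.402 × 314.9 → ξ₁ = 126.6 mol/min.
Yield of C: 3ξ₂ / 314.9 = 0.923 → ξ₂ = 96.88 mol/min.
Outlet amounts (n = n₀ + Σ ν·ξ):
  D: 314.9 − 1(126.6) = 188.3
  A: 0 + 1(126.6) − 1(96.88) = 29.71
  C: 0 + 3(96.88) = 290.7
Total out = 508.7 mol/min; y_A = 29.71 / 508.7 = 0.0584.

0.0584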